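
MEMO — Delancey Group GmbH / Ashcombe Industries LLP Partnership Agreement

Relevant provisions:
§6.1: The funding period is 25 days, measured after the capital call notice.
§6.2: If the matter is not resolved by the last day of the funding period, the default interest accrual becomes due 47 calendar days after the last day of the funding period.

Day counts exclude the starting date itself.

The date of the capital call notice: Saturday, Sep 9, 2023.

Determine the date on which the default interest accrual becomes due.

Nov 20, 2023

The last day of the funding period: 25 calendar days after Sep 9, 2023 is Oct 4, 2023.
The date on which the default interest accrual becomes due: Oct 4, 2023 + 47 days = Nov 20, 2023.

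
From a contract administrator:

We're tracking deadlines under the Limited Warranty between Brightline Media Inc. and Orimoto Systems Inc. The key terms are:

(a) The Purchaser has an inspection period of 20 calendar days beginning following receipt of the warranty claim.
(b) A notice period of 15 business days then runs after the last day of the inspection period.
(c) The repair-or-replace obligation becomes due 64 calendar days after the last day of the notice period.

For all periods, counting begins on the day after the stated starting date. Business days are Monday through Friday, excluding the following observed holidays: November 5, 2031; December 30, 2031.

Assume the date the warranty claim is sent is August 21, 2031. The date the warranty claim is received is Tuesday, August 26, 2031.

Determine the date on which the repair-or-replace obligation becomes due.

The last day of the inspection period: 20 calendar days after August 26, 2031 is September 15, 2031.
From Monday, September 15, 2031, 15 business days (Sep 16, Sep 17, Sep 18, Sep 19, …, Oct 2, Oct 3, Oct 6, skipping weekends) brings us to Monday, October 6, 2031, which is the last day of the notice period.
The date on which the repair-or-replace obligation becomes due: 64 calendar days after October 6, 2031 is December 9, 2031.

December 9, 2031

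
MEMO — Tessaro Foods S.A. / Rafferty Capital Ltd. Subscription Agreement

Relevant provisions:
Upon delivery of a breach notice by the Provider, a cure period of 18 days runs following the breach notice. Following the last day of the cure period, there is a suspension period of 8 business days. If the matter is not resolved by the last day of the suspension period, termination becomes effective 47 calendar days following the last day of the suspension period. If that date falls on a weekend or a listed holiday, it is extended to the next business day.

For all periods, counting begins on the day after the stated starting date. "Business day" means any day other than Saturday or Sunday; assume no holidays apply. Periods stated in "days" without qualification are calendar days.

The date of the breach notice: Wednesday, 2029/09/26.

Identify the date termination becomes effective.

The last day of the cure period: 18 calendar days after 2029/09/26 is 2029/10/14.
The last day of the suspension period: 8 business days after Sunday, 2029/10/14, skipping weekends — Oct 15, Oct 16, Oct 17, Oct 18, Oct 19, Oct 22, Oct 23, Oct 24 — lands on Wednesday, 2029/10/24.
The date termination becomes effective: 2029/10/24 + 47 days = 2029/12/10. 2029/12/10 is a Monday, so no roll-forward applies.

2029/12/10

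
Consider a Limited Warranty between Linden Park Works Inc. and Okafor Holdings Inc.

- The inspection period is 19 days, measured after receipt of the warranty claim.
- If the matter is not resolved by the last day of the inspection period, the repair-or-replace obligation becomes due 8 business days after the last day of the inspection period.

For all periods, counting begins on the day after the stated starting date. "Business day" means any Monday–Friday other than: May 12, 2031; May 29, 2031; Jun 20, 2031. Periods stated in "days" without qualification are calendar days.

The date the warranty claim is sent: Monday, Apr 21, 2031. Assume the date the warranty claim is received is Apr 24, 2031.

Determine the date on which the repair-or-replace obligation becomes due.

The last day of the inspection period: Apr 24, 2031 + 19 days = May 13, 2031.
From Tuesday, May 13, 2031, 8 business days (May 14, May 15, May 16, May 19, May 20, May 21, May 22, May 23, skipping weekends) brings us to Friday, May 23, 2031, which is the date on which the repair-or-replace obligation becomes due.

May 23, 2031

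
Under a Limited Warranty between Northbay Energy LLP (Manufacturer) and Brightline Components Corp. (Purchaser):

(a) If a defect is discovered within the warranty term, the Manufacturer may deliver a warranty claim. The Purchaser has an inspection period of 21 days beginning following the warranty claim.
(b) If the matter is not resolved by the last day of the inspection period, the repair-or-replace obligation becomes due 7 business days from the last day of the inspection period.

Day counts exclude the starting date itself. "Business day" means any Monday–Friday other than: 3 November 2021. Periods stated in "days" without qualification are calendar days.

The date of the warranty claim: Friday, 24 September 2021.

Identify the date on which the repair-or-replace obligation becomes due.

Adding 21 calendar days to 24 September 2021 gives 15 October 2021, which is the last day of the inspection period.
The date on which the repair-or-replace obligation becomes due: 7 business days after Friday, 15 October 2021, skipping weekends — Oct 18, Oct 19, Oct 20, Oct 21, Oct 22, Oct 25, Oct 26 — lands on Tuesday, 26 October 2021.

26 October 2021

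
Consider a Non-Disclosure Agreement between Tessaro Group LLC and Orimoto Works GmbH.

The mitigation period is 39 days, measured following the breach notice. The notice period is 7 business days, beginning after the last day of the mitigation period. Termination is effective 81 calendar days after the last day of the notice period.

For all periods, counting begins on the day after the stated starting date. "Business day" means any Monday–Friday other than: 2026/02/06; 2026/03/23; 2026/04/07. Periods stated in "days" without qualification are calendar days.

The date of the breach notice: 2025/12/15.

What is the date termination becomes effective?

The last day of the mitigation period: 39 calendar days after 2025/12/15 is 2026/01/23.
The last day of the notice period: 7 business days after Friday, 2026/01/23, skipping weekends — Jan 26, Jan 27, Jan 28, Jan 29, Jan 30, Feb 2, Feb 3 — lands on Tuesday, 2026/02/03.
The date termination becomes effective: 81 calendar days after 2026/02/03 is 2026/04/25.

2026/04/25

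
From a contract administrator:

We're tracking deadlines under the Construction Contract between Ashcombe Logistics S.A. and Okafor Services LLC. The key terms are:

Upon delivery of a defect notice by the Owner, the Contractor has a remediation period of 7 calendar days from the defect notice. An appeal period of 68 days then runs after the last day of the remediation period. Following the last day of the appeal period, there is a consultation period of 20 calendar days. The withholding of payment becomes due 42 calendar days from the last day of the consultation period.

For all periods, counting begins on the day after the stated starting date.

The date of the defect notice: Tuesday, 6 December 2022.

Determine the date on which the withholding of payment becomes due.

22 April 2023

The last day of the remediation period: 6 December 2022 + 7 days = 13 December 2022.
The last day of the appeal period: 13 December 2022 + 68 days = 19 February 2023.
The last day of the consultation period: 20 calendar days after 19 February 2023 is 11 March 2023.
Adding 42 calendar days to 11 March 2023 gives 22 April 2023, which is the date on which the withholding of payment becomes due.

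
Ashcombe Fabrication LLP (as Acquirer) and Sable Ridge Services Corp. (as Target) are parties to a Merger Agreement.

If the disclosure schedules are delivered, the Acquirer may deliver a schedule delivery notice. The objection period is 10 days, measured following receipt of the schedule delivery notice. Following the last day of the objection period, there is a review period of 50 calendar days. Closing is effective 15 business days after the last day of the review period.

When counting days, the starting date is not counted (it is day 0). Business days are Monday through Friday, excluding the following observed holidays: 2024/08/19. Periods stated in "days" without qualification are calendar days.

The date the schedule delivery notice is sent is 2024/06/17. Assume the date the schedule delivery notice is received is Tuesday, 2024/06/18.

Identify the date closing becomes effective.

2024/09/09

Adding 10 calendar days to 2024/06/18 gives 2024/06/28, which is the last day of the objection period.
The last day of the review period: 2024/06/28 + 50 days = 2024/08/17.
From Saturday, 2024/08/17, 15 business days (Aug 20, Aug 21, Aug 22, Aug 23, …, Sep 5, Sep 6, Sep 9, skipping weekends and the listed holiday on Aug 19) brings us to Monday, 2024/09/09, which is the date closing becomes effective.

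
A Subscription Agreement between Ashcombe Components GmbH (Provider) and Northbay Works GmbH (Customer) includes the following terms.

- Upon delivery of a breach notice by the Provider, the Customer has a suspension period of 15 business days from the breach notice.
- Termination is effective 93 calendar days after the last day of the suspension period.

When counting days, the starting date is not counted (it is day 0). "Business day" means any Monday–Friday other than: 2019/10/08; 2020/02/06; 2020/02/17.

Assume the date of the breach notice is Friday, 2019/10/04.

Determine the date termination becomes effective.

2020/01/29

The last day of the suspension period: 15 business days after Friday, 2019/10/04, skipping weekends and the listed holiday on Oct 8 — Oct 7, Oct 9, Oct 10, Oct 11, …, Oct 24, Oct 25, Oct 28 — lands on Monday, 2019/10/28.
The date termination becomes effective: 2019/10/28 + 93 days = 2020/01/29.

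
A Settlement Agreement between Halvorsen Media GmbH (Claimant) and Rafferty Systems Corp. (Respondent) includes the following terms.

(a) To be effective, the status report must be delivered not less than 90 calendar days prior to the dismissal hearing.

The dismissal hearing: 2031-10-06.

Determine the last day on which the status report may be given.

2031-07-08

2031-10-06 minus 90 days is 2031-07-08.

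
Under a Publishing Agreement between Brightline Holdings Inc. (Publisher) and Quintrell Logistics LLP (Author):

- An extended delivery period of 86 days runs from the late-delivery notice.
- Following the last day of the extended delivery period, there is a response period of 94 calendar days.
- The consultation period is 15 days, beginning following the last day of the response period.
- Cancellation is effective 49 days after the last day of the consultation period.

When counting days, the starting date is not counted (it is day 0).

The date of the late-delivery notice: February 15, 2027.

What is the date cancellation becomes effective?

The last day of the extended delivery period: 86 calendar days after February 15, 2027 is May 12, 2027.
The last day of the response period: 94 calendar days after May 12, 2027 is August 14, 2027.
Adding 15 calendar days to August 14, 2027 gives August 29, 2027, which is the last day of the consultation period.
The date cancellation becomes effective: August 29, 2027 + 49 days = October 17, 2027.

October 17, 2027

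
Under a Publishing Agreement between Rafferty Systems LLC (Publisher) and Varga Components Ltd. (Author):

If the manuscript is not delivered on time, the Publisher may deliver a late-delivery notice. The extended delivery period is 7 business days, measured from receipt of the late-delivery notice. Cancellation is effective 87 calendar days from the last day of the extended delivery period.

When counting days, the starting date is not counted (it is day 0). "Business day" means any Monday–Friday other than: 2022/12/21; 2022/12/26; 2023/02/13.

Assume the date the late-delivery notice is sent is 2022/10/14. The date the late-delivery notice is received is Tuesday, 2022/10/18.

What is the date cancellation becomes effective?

2023/01/22

From Tuesday, 2022/10/18, 7 business days (Oct 19, Oct 20, Oct 21, Oct 24, Oct 25, Oct 26, Oct 27, skipping weekends) brings us to Thursday, 2022/10/27, which is the last day of the extended delivery period.
The date cancellation becomes effective: 87 calendar days after 2022/10/27 is 2023/01/22.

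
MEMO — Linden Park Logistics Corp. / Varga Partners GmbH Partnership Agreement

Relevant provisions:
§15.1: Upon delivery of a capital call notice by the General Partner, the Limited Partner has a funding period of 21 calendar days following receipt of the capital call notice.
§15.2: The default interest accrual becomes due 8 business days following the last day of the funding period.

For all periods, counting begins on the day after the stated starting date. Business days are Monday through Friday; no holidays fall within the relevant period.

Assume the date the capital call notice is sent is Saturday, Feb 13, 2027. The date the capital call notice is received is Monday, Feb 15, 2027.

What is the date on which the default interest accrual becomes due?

The last day of the funding period: Feb 15, 2027 + 21 days = Mar 8, 2027.
The date on which the default interest accrual becomes due: 8 business days after Monday, Mar 8, 2027, skipping weekends — Mar 9, Mar 10, Mar 11, Mar 12, Mar 15, Mar 16, Mar 17, Mar 18 — lands on Thursday, Mar 18, 2027.

Mar 18, 2027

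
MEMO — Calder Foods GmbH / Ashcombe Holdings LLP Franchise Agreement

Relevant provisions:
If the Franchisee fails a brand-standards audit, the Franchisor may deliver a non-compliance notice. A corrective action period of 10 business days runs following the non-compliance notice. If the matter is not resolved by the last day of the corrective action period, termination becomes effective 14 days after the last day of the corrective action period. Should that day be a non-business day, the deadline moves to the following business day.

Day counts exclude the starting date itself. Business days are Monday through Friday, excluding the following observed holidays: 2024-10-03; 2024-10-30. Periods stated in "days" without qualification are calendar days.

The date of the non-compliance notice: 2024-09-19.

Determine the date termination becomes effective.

2024-10-18

From Thursday, 2024-09-19, 10 business days (Sep 20, Sep 23, Sep 24, Sep 25, Sep 26, Sep 27, Sep 30, Oct 1, Oct 2, Oct 4, skipping weekends and the listed holiday on Oct 3) brings us to Friday, 2024-10-04, which is the last day of the corrective action period.
The date termination becomes effective: 14 calendar days after 2024-10-04 is 2024-10-18. 2024-10-18 is a Friday and is not a listed holiday, so no roll-forward applies.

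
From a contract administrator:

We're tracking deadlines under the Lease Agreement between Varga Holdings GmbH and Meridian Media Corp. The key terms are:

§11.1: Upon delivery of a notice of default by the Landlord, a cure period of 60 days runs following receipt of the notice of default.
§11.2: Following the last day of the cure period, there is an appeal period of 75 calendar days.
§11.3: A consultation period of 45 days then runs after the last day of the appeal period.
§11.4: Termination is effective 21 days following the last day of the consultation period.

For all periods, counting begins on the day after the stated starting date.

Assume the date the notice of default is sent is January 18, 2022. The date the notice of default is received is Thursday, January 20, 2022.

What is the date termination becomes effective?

The last day of the cure period: January 20, 2022 + 60 days = March 21, 2022.
The last day of the appeal period: March 21, 2022 + 75 days = June 4, 2022.
The last day of the consultation period: 45 calendar days after June 4, 2022 is July 19, 2022.
The date termination becomes effective: 21 calendar days after July 19, 2022 is August 9, 2022.

August 9, 2022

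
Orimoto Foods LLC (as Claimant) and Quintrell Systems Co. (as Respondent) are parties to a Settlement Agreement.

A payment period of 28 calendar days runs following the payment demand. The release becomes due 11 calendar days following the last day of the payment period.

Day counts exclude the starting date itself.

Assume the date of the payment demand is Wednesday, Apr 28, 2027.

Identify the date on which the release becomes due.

Jun 6, 2027

Adding 28 calendar days to Apr 28, 2027 gives May 26, 2027, which is the last day of the payment period.
Adding 11 calendar days to May 26, 2027 gives Jun 6, 2027, which is the date on which the release becomes due.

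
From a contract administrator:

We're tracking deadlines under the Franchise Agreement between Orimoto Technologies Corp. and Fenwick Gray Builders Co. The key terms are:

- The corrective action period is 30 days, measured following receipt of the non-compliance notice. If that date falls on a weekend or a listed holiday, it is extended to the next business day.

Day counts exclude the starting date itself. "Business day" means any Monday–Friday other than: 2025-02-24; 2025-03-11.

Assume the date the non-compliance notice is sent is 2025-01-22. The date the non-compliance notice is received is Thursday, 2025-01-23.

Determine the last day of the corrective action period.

2025-02-25

The last day of the corrective action period: 2025-01-23 + 30 days = 2025-02-22. That falls on a Saturday, so it rolls to the next business day, Tuesday, 2025-02-25.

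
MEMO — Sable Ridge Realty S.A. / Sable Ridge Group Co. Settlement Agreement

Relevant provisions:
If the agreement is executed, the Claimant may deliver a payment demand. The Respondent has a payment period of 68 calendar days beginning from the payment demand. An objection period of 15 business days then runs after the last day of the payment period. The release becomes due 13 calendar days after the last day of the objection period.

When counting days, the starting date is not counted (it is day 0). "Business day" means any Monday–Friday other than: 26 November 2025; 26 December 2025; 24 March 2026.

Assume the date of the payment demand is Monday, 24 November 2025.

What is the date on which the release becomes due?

The last day of the payment period: 24 November 2025 + 68 days = 31 January 2026.
The last day of the objection period: counting 15 business days from Saturday, 31 January 2026 (Feb 2, Feb 3, Feb 4, Feb 5, …, Feb 18, Feb 19, Feb 20, skipping weekends) reaches Friday, 20 February 2026.
The date on which the release becomes due: 20 February 2026 + 13 days = 5 March 2026.

5 March 2026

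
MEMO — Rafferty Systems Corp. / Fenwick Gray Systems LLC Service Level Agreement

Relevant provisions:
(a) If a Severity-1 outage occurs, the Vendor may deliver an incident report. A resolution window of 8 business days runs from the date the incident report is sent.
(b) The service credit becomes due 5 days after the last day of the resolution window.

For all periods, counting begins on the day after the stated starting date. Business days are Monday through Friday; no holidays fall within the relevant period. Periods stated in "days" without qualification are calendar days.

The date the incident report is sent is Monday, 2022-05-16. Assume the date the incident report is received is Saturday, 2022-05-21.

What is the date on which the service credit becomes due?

The last day of the resolution window: 8 business days after Monday, 2022-05-16, skipping weekends — May 17, May 18, May 19, May 20, May 23, May 24, May 25, May 26 — lands on Thursday, 2022-05-26.
Adding 5 calendar days to 2022-05-26 gives 2022-05-31, which is the date on which the service credit becomes due.

2022-05-31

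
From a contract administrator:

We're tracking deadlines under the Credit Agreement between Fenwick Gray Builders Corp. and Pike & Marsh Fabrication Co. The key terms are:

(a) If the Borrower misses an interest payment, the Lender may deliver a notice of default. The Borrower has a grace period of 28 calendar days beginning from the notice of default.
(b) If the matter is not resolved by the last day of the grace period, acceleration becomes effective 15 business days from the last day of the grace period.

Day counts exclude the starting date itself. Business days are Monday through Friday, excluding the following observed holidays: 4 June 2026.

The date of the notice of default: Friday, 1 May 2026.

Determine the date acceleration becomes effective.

22 June 2026

Adding 28 calendar days to 1 May 2026 gives 29 May 2026, which is the last day of the grace period.
The date acceleration becomes effective: counting 15 business days from Friday, 29 May 2026 (Jun 1, Jun 2, Jun 3, Jun 5, …, Jun 18, Jun 19, Jun 22, skipping weekends and the listed holiday on Jun 4) reaches Monday, 22 June 2026.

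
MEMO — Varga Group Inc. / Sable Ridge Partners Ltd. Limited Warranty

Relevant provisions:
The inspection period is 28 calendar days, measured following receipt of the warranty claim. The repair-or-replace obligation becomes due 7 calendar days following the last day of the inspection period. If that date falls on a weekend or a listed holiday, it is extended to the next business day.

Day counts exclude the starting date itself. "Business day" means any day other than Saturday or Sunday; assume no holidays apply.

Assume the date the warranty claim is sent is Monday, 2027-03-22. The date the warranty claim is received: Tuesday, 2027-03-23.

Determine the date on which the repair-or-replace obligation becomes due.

Adding 28 calendar days to 2027-03-23 gives 2027-04-20, which is the last day of the inspection period.
The date on which the repair-or-replace obligation becomes due: 7 calendar days after 2027-04-20 is 2027-04-27. 2027-04-27 is a Tuesday, so no roll-forward applies.

2027-04-27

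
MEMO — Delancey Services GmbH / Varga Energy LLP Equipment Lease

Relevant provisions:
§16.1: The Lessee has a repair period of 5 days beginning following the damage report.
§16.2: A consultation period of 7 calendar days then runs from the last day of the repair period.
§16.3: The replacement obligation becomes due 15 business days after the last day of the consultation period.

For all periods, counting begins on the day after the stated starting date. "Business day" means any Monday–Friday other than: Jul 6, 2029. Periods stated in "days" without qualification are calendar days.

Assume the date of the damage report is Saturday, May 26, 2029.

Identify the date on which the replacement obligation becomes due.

Jun 28, 2029

Adding 5 calendar days to May 26, 2029 gives May 31, 2029, which is the last day of the repair period.
The last day of the consultation period: May 31, 2029 + 7 days = Jun 7, 2029.
From Thursday, Jun 7, 2029, 15 business days (Jun 8, Jun 11, Jun 12, Jun 13, …, Jun 26, Jun 27, Jun 28, skipping weekends) brings us to Thursday, Jun 28, 2029, which is the date on which the replacement obligation becomes due.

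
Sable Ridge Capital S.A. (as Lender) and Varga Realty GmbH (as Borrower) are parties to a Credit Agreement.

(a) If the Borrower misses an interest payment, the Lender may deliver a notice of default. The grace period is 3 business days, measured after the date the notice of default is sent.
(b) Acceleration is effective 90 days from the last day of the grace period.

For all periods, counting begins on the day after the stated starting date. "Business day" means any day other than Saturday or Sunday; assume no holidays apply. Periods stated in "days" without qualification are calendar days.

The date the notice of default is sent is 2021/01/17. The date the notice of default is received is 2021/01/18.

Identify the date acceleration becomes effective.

The last day of the grace period: 3 business days after Sunday, 2021/01/17, skipping weekends — Jan 18, Jan 19, Jan 20 — lands on Wednesday, 2021/01/20.
The date acceleration becomes effective: 2021/01/20 + 90 days = 2021/04/20.

2021/04/20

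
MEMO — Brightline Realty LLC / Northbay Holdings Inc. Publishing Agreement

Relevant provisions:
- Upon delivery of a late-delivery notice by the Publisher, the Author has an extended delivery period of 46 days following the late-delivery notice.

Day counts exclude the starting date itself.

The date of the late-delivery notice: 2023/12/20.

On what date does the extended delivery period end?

2024/02/04

Adding 46 calendar days to 2023/12/20 gives 2024/02/04, which is the last day of the extended delivery period.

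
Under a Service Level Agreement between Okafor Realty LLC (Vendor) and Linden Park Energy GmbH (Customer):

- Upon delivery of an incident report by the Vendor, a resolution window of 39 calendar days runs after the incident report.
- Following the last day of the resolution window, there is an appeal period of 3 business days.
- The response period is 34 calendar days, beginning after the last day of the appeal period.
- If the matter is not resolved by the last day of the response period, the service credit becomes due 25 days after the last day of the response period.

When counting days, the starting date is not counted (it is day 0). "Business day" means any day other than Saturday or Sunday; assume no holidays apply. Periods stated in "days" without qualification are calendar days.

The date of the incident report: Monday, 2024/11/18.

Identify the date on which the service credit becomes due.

2025/03/01

Adding 39 calendar days to 2024/11/18 gives 2024/12/27, which is the last day of the resolution window.
The last day of the appeal period: counting 3 business days from Friday, 2024/12/27 (Dec 30, Dec 31, Jan 1, skipping weekends) reaches Wednesday, 2025/01/01.
The last day of the response period: 34 calendar days after 2025/01/01 is 2025/02/04.
The date on which the service credit becomes due: 2025/02/04 + 25 days = 2025/03/01.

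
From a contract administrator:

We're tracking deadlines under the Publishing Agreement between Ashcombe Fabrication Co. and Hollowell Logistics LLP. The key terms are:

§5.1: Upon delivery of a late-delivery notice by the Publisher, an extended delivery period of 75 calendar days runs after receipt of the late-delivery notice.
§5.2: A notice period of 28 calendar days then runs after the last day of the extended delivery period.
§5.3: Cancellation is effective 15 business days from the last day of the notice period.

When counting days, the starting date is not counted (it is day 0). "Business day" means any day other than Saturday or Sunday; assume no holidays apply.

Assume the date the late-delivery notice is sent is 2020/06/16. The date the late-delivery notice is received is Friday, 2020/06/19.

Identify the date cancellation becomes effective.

The last day of the extended delivery period: 75 calendar days after 2020/06/19 is 2020/09/02.
Adding 28 calendar days to 2020/09/02 gives 2020/09/30, which is the last day of the notice period.
The date cancellation becomes effective: 15 business days after Wednesday, 2020/09/30, skipping weekends — Oct 1, Oct 2, Oct 5, Oct 6, …, Oct 19, Oct 20, Oct 21 — lands on Wednesday, 2020/10/21.

2020/10/21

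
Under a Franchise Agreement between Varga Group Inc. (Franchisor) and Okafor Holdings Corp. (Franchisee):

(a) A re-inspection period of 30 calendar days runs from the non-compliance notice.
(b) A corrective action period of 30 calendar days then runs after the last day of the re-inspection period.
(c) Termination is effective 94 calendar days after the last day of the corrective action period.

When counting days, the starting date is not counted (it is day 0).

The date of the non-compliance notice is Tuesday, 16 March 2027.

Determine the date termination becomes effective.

The last day of the re-inspection period: 16 March 2027 + 30 days = 15 April 2027.
Adding 30 calendar days to 15 April 2027 gives 15 May 2027, which is the last day of the corrective action period.
The date termination becomes effective: 15 May 2027 + 94 days = 17 August 2027.

17 August 2027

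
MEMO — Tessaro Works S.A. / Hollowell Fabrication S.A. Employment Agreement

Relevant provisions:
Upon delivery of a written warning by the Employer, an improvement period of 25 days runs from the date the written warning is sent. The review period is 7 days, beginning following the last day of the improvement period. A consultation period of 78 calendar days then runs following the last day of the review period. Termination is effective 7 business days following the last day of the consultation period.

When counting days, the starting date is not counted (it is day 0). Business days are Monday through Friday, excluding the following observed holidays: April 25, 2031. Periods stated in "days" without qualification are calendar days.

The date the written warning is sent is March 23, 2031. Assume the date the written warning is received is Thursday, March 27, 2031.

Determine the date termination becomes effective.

The last day of the improvement period: March 23, 2031 + 25 days = April 17, 2031.
The last day of the review period: April 17, 2031 + 7 days = April 24, 2031.
Adding 78 calendar days to April 24, 2031 gives July 11, 2031, which is the last day of the consultation period.
The date termination becomes effective: 7 business days after Friday, July 11, 2031, skipping weekends — Jul 14, Jul 15, Jul 16, Jul 17, Jul 18, Jul 21, Jul 22 — lands on Tuesday, July 22, 2031.

July 22, 2031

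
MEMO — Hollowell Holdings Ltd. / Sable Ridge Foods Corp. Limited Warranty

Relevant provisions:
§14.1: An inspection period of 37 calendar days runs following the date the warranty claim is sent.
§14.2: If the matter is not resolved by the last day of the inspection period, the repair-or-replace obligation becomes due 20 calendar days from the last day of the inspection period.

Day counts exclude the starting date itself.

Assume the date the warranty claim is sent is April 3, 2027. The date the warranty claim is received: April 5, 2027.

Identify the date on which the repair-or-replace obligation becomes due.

May 30, 2027

The last day of the inspection period: 37 calendar days after April 3, 2027 is May 10, 2027.
The date on which the repair-or-replace obligation becomes due: 20 calendar days after May 10, 2027 is May 30, 2027.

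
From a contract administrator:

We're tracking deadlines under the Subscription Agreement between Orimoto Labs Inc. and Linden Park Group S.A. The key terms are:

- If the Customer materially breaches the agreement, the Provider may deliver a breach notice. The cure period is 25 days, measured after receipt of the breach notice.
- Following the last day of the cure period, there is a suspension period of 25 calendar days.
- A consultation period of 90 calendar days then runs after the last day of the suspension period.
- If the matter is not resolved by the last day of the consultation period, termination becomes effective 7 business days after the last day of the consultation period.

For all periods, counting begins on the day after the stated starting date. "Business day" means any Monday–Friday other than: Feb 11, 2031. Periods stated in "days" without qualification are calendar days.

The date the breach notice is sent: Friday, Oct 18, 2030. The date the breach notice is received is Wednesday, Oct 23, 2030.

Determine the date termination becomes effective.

The last day of the cure period: 25 calendar days after Oct 23, 2030 is Nov 17, 2030.
Adding 25 calendar days to Nov 17, 2030 gives Dec 12, 2030, which is the last day of the suspension period.
The last day of the consultation period: 90 calendar days after Dec 12, 2030 is Mar 12, 2031.
From Wednesday, Mar 12, 2031, 7 business days (Mar 13, Mar 14, Mar 17, Mar 18, Mar 19, Mar 20, Mar 21, skipping weekends) brings us to Friday, Mar 21, 2031, which is the date termination becomes effective.

Mar 21, 2031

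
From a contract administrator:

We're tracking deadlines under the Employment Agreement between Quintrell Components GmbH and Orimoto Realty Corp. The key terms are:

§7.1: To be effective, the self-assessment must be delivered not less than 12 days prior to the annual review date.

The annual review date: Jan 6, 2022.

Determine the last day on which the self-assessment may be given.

Dec 25, 2021

Jan 6, 2022 minus 12 days is Dec 25, 2021.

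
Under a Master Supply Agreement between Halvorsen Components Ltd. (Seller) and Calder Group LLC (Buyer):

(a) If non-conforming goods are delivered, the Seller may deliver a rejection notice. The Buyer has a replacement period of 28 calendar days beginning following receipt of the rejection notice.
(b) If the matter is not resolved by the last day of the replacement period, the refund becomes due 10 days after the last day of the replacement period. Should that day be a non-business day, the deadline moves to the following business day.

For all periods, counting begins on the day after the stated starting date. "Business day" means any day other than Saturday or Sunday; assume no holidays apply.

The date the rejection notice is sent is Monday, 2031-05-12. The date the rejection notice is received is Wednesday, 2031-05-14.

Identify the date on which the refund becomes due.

2031-06-23

The last day of the replacement period: 28 calendar days after 2031-05-14 is 2031-06-11.
The date on which the refund becomes due: 2031-06-11 + 10 days = 2031-06-21. That falls on a Saturday, so it rolls to the next business day, Monday, 2031-06-23.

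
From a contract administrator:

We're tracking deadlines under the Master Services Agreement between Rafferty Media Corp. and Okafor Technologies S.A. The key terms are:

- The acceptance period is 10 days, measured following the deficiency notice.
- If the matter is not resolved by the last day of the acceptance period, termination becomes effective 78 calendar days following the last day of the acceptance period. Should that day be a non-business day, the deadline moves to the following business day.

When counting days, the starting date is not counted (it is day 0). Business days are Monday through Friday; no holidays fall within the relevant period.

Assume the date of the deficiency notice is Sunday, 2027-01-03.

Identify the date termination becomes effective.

The last day of the acceptance period: 2027-01-03 + 10 days = 2027-01-13.
The date termination becomes effective: 2027-01-13 + 78 days = 2027-04-01. 2027-04-01 is a Thursday, so no roll-forward applies.

2027-04-01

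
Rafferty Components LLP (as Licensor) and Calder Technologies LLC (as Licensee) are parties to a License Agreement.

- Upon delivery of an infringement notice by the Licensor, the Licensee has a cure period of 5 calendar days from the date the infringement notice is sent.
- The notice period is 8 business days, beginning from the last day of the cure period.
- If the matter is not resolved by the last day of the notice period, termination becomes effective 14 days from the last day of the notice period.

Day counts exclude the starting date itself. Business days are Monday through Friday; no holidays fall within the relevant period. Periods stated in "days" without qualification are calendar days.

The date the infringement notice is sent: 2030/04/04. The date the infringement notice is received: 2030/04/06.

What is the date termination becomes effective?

2030/05/03

The last day of the cure period: 2030/04/04 + 5 days = 2030/04/09.
The last day of the notice period: 8 business days after Tuesday, 2030/04/09, skipping weekends — Apr 10, Apr 11, Apr 12, Apr 15, Apr 16, Apr 17, Apr 18, Apr 19 — lands on Friday, 2030/04/19.
The date termination becomes effective: 2030/04/19 + 14 days = 2030/05/03.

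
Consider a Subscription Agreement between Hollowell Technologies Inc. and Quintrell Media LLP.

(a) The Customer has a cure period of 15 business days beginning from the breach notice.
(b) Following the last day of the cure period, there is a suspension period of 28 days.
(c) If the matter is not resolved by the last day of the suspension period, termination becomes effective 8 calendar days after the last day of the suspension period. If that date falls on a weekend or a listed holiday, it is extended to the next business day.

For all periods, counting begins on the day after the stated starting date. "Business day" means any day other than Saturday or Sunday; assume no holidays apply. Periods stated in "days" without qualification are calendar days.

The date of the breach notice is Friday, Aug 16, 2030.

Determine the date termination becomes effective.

From Friday, Aug 16, 2030, 15 business days (Aug 19, Aug 20, Aug 21, Aug 22, …, Sep 4, Sep 5, Sep 6, skipping weekends) brings us to Friday, Sep 6, 2030, which is the last day of the cure period.
The last day of the suspension period: Sep 6, 2030 + 28 days = Oct 4, 2030.
The date termination becomes effective: 8 calendar days after Oct 4, 2030 is Oct 12, 2030. That falls on a Saturday, so it rolls to the next business day, Monday, Oct 14, 2030.

Oct 14, 2030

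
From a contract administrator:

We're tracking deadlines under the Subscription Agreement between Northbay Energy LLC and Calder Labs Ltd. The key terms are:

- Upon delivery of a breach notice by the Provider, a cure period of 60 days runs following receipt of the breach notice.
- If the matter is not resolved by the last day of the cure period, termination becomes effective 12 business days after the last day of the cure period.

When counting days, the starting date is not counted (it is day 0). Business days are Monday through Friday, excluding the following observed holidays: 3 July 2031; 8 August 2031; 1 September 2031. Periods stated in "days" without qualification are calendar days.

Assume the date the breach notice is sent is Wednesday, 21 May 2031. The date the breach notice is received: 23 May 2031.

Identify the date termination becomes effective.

Adding 60 calendar days to 23 May 2031 gives 22 July 2031, which is the last day of the cure period.
The date termination becomes effective: counting 12 business days from Tuesday, 22 July 2031 (Jul 23, Jul 24, Jul 25, Jul 28, …, Aug 5, Aug 6, Aug 7, skipping weekends) reaches Thursday, 7 August 2031.

7 August 2031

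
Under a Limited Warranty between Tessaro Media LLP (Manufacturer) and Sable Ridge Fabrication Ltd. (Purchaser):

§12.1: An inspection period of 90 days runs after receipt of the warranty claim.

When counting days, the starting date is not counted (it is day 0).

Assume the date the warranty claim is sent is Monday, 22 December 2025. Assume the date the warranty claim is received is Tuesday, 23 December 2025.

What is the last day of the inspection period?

The last day of the inspection period: 90 calendar days after 23 December 2025 is 23 March 2026.

23 March 2026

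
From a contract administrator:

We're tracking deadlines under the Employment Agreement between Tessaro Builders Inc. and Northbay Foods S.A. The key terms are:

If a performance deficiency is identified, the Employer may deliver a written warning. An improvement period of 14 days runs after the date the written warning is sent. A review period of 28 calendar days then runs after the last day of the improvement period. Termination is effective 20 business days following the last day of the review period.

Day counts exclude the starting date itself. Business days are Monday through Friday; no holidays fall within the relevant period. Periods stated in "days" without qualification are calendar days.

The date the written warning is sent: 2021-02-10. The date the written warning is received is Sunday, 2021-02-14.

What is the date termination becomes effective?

2021-04-21

Adding 14 calendar days to 2021-02-10 gives 2021-02-24, which is the last day of the improvement period.
The last day of the review period: 2021-02-24 + 28 days = 2021-03-24.
From Wednesday, 2021-03-24, 20 business days (Mar 25, Mar 26, Mar 29, Mar 30, …, Apr 19, Apr 20, Apr 21, skipping weekends) brings us to Wednesday, 2021-04-21, which is the date termination becomes effective.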